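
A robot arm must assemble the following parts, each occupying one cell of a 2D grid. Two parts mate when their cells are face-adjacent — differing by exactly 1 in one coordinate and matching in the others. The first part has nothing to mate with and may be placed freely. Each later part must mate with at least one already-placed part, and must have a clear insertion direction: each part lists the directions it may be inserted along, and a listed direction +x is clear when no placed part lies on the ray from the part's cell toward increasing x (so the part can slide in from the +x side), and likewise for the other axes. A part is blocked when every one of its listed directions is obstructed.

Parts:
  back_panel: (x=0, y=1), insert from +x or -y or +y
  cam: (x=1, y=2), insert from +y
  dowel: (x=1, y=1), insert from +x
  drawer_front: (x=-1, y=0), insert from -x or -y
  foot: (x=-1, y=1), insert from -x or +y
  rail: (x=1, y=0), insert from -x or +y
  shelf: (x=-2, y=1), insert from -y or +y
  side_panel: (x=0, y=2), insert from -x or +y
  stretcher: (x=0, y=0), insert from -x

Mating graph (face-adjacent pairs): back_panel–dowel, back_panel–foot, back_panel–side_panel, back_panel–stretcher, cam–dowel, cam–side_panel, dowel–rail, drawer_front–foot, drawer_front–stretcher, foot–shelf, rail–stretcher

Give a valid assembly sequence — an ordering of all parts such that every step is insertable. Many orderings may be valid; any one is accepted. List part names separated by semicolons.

1. back_panel@(0, 1) [+x clear] — {back_panel}
2. side_panel@(0, 2) [-x clear] — {back_panel, side_panel}
3. foot@(-1, 1) [-x clear] — {back_panel, foot, side_panel}
4. shelf@(-2, 1) [-y clear] — {back_panel, foot, shelf, side_panel}
5. cam@(1, 2) [+y clear] — {back_panel, cam, foot, shelf, side_panel}
6. dowel@(1, 1) [+x clear] — {back_panel, cam, dowel, foot, shelf, side_panel}
7. rail@(1, 0) [-x clear] — {back_panel, cam, dowel, foot, rail, shelf, side_panel}
8. stretcher@(0, 0) [-x clear] — {back_panel, cam, dowel, foot, rail, shelf, side_panel, stretcher}
9. drawer_front@(-1, 0) [-x clear] — {back_panel, cam, dowel, drawer_front, foot, rail, shelf, side_panel, stretcher}

back_panel; side_panel; foot; shelf; cam; dowel; rail; stretcher; drawer_front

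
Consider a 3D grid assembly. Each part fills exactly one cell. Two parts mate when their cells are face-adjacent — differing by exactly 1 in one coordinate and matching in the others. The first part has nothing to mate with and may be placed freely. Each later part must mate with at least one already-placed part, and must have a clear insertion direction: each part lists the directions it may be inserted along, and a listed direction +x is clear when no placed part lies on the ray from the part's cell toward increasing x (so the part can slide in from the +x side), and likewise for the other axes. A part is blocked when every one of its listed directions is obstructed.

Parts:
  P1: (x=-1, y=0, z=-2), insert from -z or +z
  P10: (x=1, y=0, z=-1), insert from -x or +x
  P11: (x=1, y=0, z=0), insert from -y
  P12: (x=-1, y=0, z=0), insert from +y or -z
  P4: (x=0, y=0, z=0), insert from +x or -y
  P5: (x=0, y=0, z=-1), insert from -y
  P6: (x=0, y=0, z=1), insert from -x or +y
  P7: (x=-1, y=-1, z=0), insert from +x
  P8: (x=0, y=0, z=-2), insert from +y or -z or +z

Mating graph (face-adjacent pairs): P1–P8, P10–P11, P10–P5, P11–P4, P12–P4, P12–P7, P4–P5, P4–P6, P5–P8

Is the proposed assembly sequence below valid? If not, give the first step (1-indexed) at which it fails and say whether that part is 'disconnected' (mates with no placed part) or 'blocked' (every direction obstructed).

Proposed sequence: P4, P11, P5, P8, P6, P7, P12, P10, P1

Invalid at step 6 (disconnected)

1. P4@(0, 0, 0) [+x clear] — {P4}
2. P11@(1, 0, 0) [-y clear] — {P11, P4}
3. P5@(0, 0, -1) [-y clear] — {P11, P4, P5}
4. P8@(0, 0, -2) [+y clear] — {P11, P4, P5, P8}
5. P6@(0, 0, 1) [-x clear] — {P11, P4, P5, P6, P8}
6. P7@(-1, -1, 0) — no placed neighbour ⇒ disconnected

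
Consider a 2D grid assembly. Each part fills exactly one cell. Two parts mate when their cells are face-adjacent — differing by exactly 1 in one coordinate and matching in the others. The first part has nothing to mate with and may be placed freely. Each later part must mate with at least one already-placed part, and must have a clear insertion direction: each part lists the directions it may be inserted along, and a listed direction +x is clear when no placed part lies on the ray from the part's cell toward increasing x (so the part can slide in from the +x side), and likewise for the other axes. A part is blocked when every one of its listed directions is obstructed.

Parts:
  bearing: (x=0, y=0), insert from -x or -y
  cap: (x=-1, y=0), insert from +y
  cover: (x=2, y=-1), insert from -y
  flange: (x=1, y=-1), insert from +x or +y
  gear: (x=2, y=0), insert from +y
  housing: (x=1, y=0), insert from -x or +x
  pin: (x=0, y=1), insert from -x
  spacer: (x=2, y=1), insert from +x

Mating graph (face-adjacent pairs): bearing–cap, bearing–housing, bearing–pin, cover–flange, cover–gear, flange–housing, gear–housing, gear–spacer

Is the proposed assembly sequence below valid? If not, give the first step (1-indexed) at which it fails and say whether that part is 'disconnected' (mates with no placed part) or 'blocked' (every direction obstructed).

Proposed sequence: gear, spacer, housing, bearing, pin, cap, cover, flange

Invalid at step 8 (blocked)

1. gear@(2, 0) [+y clear] — {gear}
2. spacer@(2, 1) [+x clear] — {gear, spacer}
3. housing@(1, 0) [-x clear] — {gear, housing, spacer}
4. bearing@(0, 0) [-x clear] — {bearing, gear, housing, spacer}
5. pin@(0, 1) [-x clear] — {bearing, gear, housing, pin, spacer}
6. cap@(-1, 0) [+y clear] — {bearing, cap, gear, housing, pin, spacer}
7. cover@(2, -1) [-y clear] — {bearing, cap, cover, gear, housing, pin, spacer}
8. flange@(1, -1) — +x/+y all obstructed ⇒ blocked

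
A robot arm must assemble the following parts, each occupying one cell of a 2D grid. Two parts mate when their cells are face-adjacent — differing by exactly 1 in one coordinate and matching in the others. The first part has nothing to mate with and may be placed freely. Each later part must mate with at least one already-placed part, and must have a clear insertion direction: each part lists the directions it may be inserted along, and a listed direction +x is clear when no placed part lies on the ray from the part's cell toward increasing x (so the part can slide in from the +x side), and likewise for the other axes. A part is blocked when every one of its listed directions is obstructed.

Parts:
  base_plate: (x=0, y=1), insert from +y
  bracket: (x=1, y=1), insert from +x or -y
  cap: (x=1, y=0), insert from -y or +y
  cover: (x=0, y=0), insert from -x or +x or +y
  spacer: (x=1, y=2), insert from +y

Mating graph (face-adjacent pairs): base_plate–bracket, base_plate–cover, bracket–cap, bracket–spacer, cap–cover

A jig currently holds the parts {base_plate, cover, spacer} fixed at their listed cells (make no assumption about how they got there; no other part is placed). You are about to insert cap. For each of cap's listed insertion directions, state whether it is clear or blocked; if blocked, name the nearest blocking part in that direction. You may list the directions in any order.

+y: blocked by spacer; -y: clear

-y: ray from cap(1, 0) has no placed part ⇒ clear
+y: nearest on ray is spacer@(1, 2) ⇒ blocked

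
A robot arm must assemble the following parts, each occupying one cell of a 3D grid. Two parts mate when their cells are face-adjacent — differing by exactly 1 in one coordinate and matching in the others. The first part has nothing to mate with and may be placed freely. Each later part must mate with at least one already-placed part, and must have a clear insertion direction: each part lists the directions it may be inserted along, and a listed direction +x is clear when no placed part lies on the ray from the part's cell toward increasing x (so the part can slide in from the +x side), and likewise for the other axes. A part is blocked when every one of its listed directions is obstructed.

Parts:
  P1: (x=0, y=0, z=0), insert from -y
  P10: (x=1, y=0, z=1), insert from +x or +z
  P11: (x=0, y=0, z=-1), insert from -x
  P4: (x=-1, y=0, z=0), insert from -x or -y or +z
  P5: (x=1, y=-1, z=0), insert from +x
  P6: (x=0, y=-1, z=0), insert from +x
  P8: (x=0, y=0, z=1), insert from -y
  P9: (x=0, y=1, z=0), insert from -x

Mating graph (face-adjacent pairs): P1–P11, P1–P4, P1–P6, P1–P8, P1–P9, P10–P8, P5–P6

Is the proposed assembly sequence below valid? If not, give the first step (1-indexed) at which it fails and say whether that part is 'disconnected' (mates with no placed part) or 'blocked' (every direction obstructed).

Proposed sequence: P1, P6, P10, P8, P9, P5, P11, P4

Invalid at step 3 (disconnected)

1. P1@(0, 0, 0) [-y clear] — {P1}
2. P6@(0, -1, 0) [+x clear] — {P1, P6}
3. P10@(1, 0, 1) — no placed neighbour ⇒ disconnected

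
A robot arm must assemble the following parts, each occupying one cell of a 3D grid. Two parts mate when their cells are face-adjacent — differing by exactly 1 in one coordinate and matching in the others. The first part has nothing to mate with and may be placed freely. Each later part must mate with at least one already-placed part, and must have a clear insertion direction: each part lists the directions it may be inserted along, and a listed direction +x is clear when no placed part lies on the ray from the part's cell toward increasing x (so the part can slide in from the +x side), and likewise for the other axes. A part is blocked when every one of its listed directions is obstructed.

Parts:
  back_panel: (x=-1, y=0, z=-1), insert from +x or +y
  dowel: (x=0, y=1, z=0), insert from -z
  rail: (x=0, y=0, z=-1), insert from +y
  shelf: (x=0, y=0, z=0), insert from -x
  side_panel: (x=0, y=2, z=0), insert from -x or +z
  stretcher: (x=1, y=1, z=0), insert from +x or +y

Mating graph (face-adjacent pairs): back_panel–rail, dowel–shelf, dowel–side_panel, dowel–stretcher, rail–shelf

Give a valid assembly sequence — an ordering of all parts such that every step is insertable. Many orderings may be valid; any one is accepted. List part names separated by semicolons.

1. stretcher@(1, 1, 0) [+x clear] — {stretcher}
2. dowel@(0, 1, 0) [-z clear] — {dowel, stretcher}
3. shelf@(0, 0, 0) [-x clear] — {dowel, shelf, stretcher}
4. side_panel@(0, 2, 0) [-x clear] — {dowel, shelf, side_panel, stretcher}
5. rail@(0, 0, -1) [+y clear] — {dowel, rail, shelf, side_panel, stretcher}
6. back_panel@(-1, 0, -1) [+y clear] — {back_panel, dowel, rail, shelf, side_panel, stretcher}

stretcher; dowel; shelf; side_panel; rail; back_panel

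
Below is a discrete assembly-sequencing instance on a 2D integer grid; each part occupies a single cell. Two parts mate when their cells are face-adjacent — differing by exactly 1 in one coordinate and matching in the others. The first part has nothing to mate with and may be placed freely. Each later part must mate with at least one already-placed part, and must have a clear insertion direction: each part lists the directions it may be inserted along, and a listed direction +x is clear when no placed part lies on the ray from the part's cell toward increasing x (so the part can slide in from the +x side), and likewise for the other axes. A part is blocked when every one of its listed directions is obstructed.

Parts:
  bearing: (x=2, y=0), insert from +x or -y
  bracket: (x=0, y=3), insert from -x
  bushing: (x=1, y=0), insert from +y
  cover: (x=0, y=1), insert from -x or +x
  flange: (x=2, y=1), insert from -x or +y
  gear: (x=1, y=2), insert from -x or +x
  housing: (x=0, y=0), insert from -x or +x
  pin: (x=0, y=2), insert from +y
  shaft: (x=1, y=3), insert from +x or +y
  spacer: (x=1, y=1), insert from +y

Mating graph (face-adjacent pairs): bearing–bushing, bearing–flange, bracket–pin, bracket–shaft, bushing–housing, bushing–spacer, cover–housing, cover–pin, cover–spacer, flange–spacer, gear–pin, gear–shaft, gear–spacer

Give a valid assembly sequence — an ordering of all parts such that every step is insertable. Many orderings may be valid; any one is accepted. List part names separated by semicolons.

cover; pin; housing; bushing; bearing; spacer; gear; flange; bracket; shaft

1. cover@(0, 1) [-x clear] — {cover}
2. pin@(0, 2) [+y clear] — {cover, pin}
3. housing@(0, 0) [-x clear] — {cover, housing, pin}
4. bushing@(1, 0) [+y clear] — {bushing, cover, housing, pin}
5. bearing@(2, 0) [+x clear] — {bearing, bushing, cover, housing, pin}
6. spacer@(1, 1) [+y clear] — {bearing, bushing, cover, housing, pin, spacer}
7. gear@(1, 2) [+x clear] — {bearing, bushing, cover, gear, housing, pin, spacer}
8. flange@(2, 1) [+y clear] — {bearing, bushing, cover, flange, gear, housing, pin, spacer}
9. bracket@(0, 3) [-x clear] — {bearing, bracket, bushing, cover, flange, gear, housing, pin, spacer}
10. shaft@(1, 3) [+x clear] — {bearing, bracket, bushing, cover, flange, gear, housing, pin, shaft, spacer}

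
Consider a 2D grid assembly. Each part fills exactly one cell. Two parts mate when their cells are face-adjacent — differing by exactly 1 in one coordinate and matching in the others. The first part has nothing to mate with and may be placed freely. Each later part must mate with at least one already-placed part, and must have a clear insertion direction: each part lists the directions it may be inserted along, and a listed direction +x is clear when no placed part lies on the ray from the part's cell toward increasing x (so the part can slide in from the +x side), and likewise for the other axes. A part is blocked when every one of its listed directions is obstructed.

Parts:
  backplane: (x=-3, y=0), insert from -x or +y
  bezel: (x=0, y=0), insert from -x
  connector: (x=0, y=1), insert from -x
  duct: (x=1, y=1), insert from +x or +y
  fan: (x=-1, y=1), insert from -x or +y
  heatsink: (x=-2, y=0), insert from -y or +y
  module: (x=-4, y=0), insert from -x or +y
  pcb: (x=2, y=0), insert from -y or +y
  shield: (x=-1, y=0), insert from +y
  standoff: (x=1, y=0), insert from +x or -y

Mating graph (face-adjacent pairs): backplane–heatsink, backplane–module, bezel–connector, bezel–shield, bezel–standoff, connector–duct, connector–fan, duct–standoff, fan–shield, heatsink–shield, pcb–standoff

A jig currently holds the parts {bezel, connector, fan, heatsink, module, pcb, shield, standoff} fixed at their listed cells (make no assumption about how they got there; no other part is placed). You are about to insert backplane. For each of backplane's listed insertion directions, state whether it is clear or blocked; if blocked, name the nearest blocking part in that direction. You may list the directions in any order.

-x: nearest on ray is module@(-4, 0) ⇒ blocked
+y: ray from backplane(-3, 0) has no placed part ⇒ clear

+y: clear; -x: blocked by module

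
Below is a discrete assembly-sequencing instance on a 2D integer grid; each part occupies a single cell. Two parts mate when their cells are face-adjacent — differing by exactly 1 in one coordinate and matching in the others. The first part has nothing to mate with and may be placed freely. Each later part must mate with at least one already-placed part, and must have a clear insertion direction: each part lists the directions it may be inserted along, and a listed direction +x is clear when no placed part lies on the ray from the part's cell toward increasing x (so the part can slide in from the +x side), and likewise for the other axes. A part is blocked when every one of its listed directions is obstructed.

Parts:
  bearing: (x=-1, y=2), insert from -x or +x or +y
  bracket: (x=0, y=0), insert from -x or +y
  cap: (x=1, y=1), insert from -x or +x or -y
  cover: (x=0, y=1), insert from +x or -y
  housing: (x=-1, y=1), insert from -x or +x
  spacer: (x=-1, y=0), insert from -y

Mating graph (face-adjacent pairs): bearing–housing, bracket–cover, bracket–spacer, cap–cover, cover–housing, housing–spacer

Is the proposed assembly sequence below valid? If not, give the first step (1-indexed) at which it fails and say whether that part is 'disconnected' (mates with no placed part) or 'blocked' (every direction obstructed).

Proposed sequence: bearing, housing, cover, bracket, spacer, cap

1. bearing@(-1, 2) [-x clear] — {bearing}
2. housing@(-1, 1) [-x clear] — {bearing, housing}
3. cover@(0, 1) [+x clear] — {bearing, cover, housing}
4. bracket@(0, 0) [-x clear] — {bearing, bracket, cover, housing}
5. spacer@(-1, 0) [-y clear] — {bearing, bracket, cover, housing, spacer}
6. cap@(1, 1) [+x clear] — {bearing, bracket, cap, cover, housing, spacer}

Valid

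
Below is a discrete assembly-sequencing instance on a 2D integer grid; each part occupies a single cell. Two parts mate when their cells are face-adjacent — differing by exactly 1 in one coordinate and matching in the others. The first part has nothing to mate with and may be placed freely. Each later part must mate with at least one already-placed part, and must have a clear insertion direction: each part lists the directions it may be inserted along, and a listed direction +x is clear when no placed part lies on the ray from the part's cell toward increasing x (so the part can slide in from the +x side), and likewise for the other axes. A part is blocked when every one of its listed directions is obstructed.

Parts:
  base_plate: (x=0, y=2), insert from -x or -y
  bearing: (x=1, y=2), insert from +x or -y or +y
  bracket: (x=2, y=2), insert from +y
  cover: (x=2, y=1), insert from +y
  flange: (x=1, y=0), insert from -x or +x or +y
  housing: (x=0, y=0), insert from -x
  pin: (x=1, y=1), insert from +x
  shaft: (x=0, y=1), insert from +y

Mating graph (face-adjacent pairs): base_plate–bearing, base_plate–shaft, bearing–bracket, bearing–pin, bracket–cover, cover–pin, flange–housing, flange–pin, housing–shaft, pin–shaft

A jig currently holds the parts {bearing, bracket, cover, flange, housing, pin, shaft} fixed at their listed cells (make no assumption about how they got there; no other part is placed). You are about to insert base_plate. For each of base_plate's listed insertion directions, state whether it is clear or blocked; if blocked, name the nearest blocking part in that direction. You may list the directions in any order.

-x: ray from base_plate(0, 2) has no placed part ⇒ clear
-y: nearest on ray is shaft@(0, 1) ⇒ blocked

-x: clear; -y: blocked by shaft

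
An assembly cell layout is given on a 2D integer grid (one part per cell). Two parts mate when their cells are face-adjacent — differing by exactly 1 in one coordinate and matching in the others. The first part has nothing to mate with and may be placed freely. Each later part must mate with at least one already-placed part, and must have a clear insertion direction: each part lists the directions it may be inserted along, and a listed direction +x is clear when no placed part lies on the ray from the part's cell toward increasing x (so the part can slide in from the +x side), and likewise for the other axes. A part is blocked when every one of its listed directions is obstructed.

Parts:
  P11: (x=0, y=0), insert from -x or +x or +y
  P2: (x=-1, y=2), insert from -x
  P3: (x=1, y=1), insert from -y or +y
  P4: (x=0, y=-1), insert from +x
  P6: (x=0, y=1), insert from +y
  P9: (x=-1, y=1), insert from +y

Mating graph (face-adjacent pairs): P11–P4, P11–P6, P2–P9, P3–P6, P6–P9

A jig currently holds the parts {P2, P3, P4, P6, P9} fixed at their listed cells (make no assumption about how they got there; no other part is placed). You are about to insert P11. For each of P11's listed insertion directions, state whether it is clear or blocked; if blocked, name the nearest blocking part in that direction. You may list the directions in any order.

-x: ray from P11(0, 0) has no placed part ⇒ clear
+x: ray from P11(0, 0) has no placed part ⇒ clear
+y: nearest on ray is P6@(0, 1) ⇒ blocked

+x: clear; +y: blocked by P6; -x: clear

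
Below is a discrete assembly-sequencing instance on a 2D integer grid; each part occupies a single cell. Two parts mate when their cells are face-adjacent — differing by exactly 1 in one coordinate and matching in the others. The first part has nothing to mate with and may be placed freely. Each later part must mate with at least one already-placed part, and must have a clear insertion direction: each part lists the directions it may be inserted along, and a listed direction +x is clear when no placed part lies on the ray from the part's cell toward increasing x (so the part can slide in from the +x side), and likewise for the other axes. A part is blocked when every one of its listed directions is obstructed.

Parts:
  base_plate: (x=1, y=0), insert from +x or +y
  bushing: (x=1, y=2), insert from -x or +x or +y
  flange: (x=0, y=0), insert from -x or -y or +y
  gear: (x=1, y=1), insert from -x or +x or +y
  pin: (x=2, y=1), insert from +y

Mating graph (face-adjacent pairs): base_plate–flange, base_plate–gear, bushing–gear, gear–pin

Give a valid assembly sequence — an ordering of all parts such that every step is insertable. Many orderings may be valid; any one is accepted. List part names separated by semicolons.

flange; base_plate; gear; bushing; pin

1. flange@(0, 0) [-x clear] — {flange}
2. base_plate@(1, 0) [+x clear] — {base_plate, flange}
3. gear@(1, 1) [-x clear] — {base_plate, flange, gear}
4. bushing@(1, 2) [-x clear] — {base_plate, bushing, flange, gear}
5. pin@(2, 1) [+y clear] — {base_plate, bushing, flange, gear, pin}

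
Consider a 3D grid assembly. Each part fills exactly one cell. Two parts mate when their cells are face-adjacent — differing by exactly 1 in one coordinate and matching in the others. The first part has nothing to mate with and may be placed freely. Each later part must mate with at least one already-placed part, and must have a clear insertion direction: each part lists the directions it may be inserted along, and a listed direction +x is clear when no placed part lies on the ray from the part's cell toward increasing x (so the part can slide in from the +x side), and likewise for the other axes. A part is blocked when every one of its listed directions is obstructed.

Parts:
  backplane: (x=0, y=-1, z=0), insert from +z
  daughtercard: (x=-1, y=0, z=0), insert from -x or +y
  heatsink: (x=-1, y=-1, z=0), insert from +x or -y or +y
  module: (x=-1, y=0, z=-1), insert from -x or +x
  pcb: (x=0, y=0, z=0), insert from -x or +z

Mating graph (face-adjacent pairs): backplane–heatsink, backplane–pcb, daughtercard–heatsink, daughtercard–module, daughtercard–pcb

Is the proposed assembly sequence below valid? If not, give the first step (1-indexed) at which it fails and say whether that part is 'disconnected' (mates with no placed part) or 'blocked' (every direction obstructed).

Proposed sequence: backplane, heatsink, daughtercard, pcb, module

1. backplane@(0, -1, 0) [+z clear] — {backplane}
2. heatsink@(-1, -1, 0) [-y clear] — {backplane, heatsink}
3. daughtercard@(-1, 0, 0) [-x clear] — {backplane, daughtercard, heatsink}
4. pcb@(0, 0, 0) [+z clear] — {backplane, daughtercard, heatsink, pcb}
5. module@(-1, 0, -1) [-x clear] — {backplane, daughtercard, heatsink, module, pcb}

Valid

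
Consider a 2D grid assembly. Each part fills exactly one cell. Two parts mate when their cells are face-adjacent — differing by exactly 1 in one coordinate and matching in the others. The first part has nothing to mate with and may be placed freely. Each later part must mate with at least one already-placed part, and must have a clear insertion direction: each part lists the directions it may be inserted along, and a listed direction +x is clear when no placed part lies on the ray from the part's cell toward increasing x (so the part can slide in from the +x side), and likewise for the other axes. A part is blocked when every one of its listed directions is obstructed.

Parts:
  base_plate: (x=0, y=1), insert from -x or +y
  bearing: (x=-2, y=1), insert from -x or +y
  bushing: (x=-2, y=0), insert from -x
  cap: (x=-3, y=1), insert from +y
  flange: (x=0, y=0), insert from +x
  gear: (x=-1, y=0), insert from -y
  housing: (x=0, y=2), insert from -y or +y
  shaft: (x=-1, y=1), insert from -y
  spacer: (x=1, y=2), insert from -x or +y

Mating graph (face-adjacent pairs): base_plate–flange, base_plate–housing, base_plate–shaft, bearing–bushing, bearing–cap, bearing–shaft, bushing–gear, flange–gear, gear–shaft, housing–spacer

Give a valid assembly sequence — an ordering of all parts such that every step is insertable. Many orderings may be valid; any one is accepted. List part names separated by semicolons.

1. base_plate@(0, 1) [-x clear] — {base_plate}
2. shaft@(-1, 1) [-y clear] — {base_plate, shaft}
3. bearing@(-2, 1) [-x clear] — {base_plate, bearing, shaft}
4. cap@(-3, 1) [+y clear] — {base_plate, bearing, cap, shaft}
5. housing@(0, 2) [+y clear] — {base_plate, bearing, cap, housing, shaft}
6. flange@(0, 0) [+x clear] — {base_plate, bearing, cap, flange, housing, shaft}
7. spacer@(1, 2) [+y clear] — {base_plate, bearing, cap, flange, housing, shaft, spacer}
8. gear@(-1, 0) [-y clear] — {base_plate, bearing, cap, flange, gear, housing, shaft, spacer}
9. bushing@(-2, 0) [-x clear] — {base_plate, bearing, bushing, cap, flange, gear, housing, shaft, spacer}

base_plate; shaft; bearing; cap; housing; flange; spacer; gear; bushing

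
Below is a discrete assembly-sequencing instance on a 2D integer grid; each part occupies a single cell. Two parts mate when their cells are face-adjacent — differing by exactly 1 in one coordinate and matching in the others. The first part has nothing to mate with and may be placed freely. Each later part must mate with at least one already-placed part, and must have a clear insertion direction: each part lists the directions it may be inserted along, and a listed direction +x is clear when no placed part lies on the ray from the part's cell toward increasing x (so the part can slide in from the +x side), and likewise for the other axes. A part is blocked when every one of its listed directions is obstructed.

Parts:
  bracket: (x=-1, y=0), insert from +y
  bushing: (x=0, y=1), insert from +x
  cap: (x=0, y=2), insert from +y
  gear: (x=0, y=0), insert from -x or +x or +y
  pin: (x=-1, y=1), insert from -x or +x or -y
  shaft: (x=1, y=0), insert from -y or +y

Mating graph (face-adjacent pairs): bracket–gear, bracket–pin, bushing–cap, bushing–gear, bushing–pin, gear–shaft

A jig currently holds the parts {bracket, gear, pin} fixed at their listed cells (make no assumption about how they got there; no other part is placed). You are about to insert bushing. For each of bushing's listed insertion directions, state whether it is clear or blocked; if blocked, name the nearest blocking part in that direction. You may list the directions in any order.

+x: clear

+x: ray from bushing(0, 1) has no placed part ⇒ clear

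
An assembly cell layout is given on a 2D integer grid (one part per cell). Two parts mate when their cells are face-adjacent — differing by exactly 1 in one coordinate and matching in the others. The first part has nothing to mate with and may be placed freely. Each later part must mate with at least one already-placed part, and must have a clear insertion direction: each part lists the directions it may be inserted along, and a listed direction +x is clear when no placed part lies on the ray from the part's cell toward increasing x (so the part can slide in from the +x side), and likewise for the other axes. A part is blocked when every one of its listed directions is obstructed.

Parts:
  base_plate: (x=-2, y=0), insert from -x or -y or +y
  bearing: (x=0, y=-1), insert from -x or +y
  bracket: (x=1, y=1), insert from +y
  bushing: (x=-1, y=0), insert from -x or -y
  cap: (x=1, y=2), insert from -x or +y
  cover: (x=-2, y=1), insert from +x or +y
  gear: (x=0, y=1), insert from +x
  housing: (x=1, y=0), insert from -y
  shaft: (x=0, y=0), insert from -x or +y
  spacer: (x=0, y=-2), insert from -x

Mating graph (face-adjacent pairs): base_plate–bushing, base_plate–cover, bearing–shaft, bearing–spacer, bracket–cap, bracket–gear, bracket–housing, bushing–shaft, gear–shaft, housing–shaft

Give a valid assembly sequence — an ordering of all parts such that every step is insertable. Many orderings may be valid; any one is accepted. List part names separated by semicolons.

gear; bracket; housing; shaft; bearing; bushing; base_plate; cover; cap; spacer

1. gear@(0, 1) [+x clear] — {gear}
2. bracket@(1, 1) [+y clear] — {bracket, gear}
3. housing@(1, 0) [-y clear] — {bracket, gear, housing}
4. shaft@(0, 0) [-x clear] — {bracket, gear, housing, shaft}
5. bearing@(0, -1) [-x clear] — {bearing, bracket, gear, housing, shaft}
6. bushing@(-1, 0) [-x clear] — {bearing, bracket, bushing, gear, housing, shaft}
7. base_plate@(-2, 0) [-x clear] — {base_plate, bearing, bracket, bushing, gear, housing, shaft}
8. cover@(-2, 1) [+y clear] — {base_plate, bearing, bracket, bushing, cover, gear, housing, shaft}
9. cap@(1, 2) [-x clear] — {base_plate, bearing, bracket, bushing, cap, cover, gear, housing, shaft}
10. spacer@(0, -2) [-x clear] — {base_plate, bearing, bracket, bushing, cap, cover, gear, housing, shaft, spacer}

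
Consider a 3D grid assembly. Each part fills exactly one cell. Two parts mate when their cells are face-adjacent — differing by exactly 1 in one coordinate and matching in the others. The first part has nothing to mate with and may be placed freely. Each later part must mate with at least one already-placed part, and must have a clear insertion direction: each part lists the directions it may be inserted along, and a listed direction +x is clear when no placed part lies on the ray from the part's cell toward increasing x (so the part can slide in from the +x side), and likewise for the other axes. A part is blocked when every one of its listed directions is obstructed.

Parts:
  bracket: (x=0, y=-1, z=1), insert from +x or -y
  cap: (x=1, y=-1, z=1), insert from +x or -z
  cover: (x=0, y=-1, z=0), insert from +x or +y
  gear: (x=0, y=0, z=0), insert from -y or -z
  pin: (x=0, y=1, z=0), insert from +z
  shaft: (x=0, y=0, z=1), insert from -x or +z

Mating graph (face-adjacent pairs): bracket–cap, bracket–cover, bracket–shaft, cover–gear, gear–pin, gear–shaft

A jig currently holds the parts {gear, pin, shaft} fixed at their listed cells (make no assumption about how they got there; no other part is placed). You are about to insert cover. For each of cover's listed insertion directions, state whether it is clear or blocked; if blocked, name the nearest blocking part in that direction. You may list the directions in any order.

+x: clear; +y: blocked by gear

+x: ray from cover(0, -1, 0) has no placed part ⇒ clear
+y: nearest on ray is gear@(0, 0, 0) ⇒ blocked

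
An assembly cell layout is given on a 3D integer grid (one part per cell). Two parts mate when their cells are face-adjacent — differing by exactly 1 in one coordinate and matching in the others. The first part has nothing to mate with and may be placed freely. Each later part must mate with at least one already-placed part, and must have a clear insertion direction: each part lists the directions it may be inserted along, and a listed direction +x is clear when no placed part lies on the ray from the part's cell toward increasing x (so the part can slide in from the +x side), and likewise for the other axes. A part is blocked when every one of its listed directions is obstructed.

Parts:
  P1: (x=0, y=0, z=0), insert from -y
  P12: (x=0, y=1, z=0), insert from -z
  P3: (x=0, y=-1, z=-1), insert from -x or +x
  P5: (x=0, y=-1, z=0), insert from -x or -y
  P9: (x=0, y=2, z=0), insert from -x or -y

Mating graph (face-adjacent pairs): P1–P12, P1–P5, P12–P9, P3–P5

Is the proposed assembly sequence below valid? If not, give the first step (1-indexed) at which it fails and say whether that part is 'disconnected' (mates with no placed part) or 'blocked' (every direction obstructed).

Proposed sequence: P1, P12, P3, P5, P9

1. P1@(0, 0, 0) [-y clear] — {P1}
2. P12@(0, 1, 0) [-z clear] — {P1, P12}
3. P3@(0, -1, -1) — no placed neighbour ⇒ disconnected

Invalid at step 3 (disconnected)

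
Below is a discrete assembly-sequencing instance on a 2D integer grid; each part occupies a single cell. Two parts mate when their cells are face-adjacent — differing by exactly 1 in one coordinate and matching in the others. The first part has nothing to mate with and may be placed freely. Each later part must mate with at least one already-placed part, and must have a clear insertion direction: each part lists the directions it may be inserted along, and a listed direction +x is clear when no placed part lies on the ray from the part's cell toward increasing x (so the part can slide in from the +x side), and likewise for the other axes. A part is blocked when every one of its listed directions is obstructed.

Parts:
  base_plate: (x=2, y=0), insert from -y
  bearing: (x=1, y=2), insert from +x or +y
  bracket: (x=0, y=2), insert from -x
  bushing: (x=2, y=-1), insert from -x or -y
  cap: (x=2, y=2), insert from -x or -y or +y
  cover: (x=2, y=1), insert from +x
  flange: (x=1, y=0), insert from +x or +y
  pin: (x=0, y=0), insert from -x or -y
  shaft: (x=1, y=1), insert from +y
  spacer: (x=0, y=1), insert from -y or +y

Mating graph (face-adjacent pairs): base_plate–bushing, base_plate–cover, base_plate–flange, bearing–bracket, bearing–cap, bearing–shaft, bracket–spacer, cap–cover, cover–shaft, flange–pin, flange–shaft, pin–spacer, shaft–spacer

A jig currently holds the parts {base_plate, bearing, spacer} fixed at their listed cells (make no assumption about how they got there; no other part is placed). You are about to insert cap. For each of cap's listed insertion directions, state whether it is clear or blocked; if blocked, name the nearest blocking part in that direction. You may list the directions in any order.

+y: clear; -x: blocked by bearing; -y: blocked by base_plate

-x: nearest on ray is bearing@(1, 2) ⇒ blocked
-y: nearest on ray is base_plate@(2, 0) ⇒ blocked
+y: ray from cap(2, 2) has no placed part ⇒ clear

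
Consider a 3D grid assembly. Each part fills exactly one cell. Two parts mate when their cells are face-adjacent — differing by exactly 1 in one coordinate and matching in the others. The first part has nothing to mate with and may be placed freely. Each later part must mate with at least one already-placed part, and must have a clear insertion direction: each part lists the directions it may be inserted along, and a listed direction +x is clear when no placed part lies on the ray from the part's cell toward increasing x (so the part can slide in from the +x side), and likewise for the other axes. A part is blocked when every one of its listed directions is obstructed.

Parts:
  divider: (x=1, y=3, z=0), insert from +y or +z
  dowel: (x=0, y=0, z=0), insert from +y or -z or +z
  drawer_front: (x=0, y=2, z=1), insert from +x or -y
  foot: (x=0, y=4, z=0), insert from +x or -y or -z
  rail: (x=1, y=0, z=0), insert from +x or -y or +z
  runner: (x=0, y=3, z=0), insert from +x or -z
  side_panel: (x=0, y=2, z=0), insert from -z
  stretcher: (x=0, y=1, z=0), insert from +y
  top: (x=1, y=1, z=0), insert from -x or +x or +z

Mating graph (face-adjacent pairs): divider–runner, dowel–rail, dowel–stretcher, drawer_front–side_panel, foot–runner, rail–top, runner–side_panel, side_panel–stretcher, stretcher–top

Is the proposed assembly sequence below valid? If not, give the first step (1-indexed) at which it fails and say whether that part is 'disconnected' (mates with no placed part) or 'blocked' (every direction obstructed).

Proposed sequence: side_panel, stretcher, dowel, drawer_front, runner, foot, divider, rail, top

1. side_panel@(0, 2, 0) [-z clear] — {side_panel}
2. stretcher@(0, 1, 0) — +y all obstructed ⇒ blocked

Invalid at step 2 (blocked)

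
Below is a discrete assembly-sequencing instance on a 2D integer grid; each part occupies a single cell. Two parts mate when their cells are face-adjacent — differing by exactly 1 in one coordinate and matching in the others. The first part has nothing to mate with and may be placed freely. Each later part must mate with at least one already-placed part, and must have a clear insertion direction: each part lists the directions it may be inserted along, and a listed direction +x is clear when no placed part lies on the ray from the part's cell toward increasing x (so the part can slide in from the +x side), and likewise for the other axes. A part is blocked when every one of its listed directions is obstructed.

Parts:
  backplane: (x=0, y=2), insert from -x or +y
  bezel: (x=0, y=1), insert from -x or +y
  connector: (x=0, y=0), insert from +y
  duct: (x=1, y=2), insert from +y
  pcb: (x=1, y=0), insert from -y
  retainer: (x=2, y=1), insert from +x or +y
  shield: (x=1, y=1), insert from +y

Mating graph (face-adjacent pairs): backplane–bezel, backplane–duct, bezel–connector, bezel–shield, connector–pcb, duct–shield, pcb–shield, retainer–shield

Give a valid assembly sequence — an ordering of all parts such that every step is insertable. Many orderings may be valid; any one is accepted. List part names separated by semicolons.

1. connector@(0, 0) [+y clear] — {connector}
2. bezel@(0, 1) [-x clear] — {bezel, connector}
3. shield@(1, 1) [+y clear] — {bezel, connector, shield}
4. duct@(1, 2) [+y clear] — {bezel, connector, duct, shield}
5. retainer@(2, 1) [+x clear] — {bezel, connector, duct, retainer, shield}
6. pcb@(1, 0) [-y clear] — {bezel, connector, duct, pcb, retainer, shield}
7. backplane@(0, 2) [-x clear] — {backplane, bezel, connector, duct, pcb, retainer, shield}

connector; bezel; shield; duct; retainer; pcb; backplane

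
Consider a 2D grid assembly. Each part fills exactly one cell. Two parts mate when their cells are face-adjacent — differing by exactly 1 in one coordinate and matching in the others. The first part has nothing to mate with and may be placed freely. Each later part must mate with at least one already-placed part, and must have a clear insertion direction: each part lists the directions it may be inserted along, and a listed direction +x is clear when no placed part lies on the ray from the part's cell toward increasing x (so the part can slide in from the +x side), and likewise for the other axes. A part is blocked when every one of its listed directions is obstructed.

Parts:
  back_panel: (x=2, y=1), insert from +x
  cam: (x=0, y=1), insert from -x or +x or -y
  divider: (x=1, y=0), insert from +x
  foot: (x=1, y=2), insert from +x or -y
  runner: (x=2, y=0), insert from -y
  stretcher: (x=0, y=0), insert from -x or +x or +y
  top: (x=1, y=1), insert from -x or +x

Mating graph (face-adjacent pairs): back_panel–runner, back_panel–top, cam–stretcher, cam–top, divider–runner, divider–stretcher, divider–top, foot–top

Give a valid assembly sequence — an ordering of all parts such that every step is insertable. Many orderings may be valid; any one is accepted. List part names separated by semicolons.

divider; top; back_panel; stretcher; cam; foot; runner

1. divider@(1, 0) [+x clear] — {divider}
2. top@(1, 1) [-x clear] — {divider, top}
3. back_panel@(2, 1) [+x clear] — {back_panel, divider, top}
4. stretcher@(0, 0) [-x clear] — {back_panel, divider, stretcher, top}
5. cam@(0, 1) [-x clear] — {back_panel, cam, divider, stretcher, top}
6. foot@(1, 2) [+x clear] — {back_panel, cam, divider, foot, stretcher, top}
7. runner@(2, 0) [-y clear] — {back_panel, cam, divider, foot, runner, stretcher, top}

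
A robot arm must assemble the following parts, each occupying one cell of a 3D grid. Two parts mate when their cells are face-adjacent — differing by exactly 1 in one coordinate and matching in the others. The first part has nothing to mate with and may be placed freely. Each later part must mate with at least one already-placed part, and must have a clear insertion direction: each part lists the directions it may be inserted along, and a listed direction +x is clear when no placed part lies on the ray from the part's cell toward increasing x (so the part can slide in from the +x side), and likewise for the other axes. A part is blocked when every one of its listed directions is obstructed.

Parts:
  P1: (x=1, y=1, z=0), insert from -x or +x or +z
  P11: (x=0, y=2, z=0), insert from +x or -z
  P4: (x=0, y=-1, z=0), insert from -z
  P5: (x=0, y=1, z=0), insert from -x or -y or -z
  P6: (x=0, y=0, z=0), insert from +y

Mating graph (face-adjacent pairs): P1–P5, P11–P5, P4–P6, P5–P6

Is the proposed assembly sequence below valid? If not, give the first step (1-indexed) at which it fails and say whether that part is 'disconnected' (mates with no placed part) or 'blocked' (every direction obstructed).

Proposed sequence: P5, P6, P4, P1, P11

Invalid at step 2 (blocked)

1. P5@(0, 1, 0) [-x clear] — {P5}
2. P6@(0, 0, 0) — +y all obstructed ⇒ blocked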